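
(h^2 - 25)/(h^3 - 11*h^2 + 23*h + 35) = (h + 5)/(h^2 - 6*h - 7)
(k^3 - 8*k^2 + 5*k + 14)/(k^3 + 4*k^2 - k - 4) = (k^2 - 9*k + 14)/(k^2 + 3*k - 4)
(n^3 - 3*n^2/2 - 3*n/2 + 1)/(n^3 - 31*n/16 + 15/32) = 16*(2*n^3 - 3*n^2 - 3*n + 2)/(32*n^3 - 62*n + 15)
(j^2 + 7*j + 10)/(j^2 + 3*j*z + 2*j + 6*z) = (j + 5)/(j + 3*z)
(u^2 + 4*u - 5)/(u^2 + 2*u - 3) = (u + 5)/(u + 3)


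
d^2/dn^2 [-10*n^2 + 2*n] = -20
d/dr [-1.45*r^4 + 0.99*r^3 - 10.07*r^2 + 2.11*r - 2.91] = -5.8*r^3 + 2.97*r^2 - 20.14*r + 2.11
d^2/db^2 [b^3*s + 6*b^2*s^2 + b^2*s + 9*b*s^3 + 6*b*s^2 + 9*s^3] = 2*s*(3*b + 6*s + 1)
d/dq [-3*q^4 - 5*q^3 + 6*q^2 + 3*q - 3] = -12*q^3 - 15*q^2 + 12*q + 3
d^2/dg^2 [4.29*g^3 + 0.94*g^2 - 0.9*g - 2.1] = 25.74*g + 1.88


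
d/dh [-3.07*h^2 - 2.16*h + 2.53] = -6.14*h - 2.16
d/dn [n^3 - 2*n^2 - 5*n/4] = 3*n^2 - 4*n - 5/4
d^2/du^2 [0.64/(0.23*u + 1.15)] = 0.067712/(0.23*u + 1.15)^3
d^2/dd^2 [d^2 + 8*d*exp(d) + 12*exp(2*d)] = 8*d*exp(d) + 48*exp(2*d) + 16*exp(d) + 2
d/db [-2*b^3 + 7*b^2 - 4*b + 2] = -6*b^2 + 14*b - 4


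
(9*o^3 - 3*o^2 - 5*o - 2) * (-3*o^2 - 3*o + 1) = -27*o^5 - 18*o^4 + 33*o^3 + 18*o^2 + o - 2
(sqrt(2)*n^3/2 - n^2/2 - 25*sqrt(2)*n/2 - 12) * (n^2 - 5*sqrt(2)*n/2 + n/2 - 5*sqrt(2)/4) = sqrt(2)*n^5/2 - 3*n^4 + sqrt(2)*n^4/4 - 45*sqrt(2)*n^3/4 - 3*n^3/2 - 45*sqrt(2)*n^2/8 + 101*n^2/2 + 101*n/4 + 30*sqrt(2)*n + 15*sqrt(2)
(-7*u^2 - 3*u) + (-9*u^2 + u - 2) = -16*u^2 - 2*u - 2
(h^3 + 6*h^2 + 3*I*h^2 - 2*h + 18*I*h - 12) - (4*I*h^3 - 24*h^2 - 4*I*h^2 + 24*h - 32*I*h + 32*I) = h^3 - 4*I*h^3 + 30*h^2 + 7*I*h^2 - 26*h + 50*I*h - 12 - 32*I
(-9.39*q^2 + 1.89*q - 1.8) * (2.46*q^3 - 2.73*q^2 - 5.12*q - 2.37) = -23.0994*q^5 + 30.2841*q^4 + 38.4891*q^3 + 17.4915*q^2 + 4.7367*q + 4.266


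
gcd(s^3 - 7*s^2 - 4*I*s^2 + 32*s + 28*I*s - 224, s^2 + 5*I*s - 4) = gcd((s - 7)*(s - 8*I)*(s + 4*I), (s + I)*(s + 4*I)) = s + 4*I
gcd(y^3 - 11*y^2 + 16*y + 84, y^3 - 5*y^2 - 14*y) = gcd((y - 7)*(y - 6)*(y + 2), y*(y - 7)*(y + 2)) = y^2 - 5*y - 14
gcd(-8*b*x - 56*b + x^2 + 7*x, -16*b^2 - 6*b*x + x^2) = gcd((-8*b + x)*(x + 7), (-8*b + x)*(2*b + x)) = -8*b + x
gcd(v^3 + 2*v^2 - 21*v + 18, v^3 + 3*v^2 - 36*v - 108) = v + 6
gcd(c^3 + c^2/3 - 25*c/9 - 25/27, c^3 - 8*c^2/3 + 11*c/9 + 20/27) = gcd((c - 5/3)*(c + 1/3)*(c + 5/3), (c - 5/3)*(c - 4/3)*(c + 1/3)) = c^2 - 4*c/3 - 5/9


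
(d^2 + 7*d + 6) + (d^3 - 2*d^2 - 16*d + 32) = d^3 - d^2 - 9*d + 38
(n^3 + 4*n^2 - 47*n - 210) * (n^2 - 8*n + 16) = n^5 - 4*n^4 - 63*n^3 + 230*n^2 + 928*n - 3360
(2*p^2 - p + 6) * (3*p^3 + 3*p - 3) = 6*p^5 - 3*p^4 + 24*p^3 - 9*p^2 + 21*p - 18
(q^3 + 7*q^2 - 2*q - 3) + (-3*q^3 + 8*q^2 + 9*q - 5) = -2*q^3 + 15*q^2 + 7*q - 8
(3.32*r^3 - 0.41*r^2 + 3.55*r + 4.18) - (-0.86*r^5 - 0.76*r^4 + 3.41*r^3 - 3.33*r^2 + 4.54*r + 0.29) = 0.86*r^5 + 0.76*r^4 - 0.0900000000000003*r^3 + 2.92*r^2 - 0.99*r + 3.89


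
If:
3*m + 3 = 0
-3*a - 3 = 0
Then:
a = -1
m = -1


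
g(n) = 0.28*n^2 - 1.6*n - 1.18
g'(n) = 0.56*n - 1.6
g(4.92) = -2.27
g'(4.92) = 1.16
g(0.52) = -1.94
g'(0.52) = -1.31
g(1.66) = -3.06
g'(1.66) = -0.67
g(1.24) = -2.73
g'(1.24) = -0.91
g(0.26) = -1.58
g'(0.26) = -1.45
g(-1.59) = 2.07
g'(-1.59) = -2.49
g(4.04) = -3.07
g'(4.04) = 0.66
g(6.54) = 0.33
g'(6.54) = 2.06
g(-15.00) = 85.82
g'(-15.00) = -10.00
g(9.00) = 7.10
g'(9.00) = 3.44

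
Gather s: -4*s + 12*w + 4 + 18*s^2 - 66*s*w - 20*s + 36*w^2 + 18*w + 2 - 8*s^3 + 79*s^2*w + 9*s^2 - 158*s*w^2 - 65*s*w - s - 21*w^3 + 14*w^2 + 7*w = -8*s^3 + s^2*(79*w + 27) + s*(-158*w^2 - 131*w - 25) - 21*w^3 + 50*w^2 + 37*w + 6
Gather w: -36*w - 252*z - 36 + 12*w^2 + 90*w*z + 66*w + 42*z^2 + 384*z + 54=12*w^2 + w*(90*z + 30) + 42*z^2 + 132*z + 18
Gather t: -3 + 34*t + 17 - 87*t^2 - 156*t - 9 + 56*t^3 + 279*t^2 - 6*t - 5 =56*t^3 + 192*t^2 - 128*t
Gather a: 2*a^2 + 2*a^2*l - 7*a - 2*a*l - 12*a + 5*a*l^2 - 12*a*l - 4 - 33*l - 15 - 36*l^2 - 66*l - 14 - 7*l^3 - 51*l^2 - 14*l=a^2*(2*l + 2) + a*(5*l^2 - 14*l - 19) - 7*l^3 - 87*l^2 - 113*l - 33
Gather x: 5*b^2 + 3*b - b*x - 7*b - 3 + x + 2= 5*b^2 - 4*b + x*(1 - b) - 1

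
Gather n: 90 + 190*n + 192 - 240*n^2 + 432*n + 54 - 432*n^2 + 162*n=-672*n^2 + 784*n + 336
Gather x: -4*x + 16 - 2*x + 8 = 24 - 6*x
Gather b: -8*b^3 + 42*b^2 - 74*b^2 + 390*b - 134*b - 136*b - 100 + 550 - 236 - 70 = -8*b^3 - 32*b^2 + 120*b + 144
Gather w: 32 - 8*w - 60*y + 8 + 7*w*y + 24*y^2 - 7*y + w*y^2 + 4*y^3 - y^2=w*(y^2 + 7*y - 8) + 4*y^3 + 23*y^2 - 67*y + 40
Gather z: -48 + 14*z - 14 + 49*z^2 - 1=49*z^2 + 14*z - 63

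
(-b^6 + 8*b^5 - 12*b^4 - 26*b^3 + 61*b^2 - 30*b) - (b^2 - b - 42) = -b^6 + 8*b^5 - 12*b^4 - 26*b^3 + 60*b^2 - 29*b + 42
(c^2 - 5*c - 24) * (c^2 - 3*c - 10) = c^4 - 8*c^3 - 19*c^2 + 122*c + 240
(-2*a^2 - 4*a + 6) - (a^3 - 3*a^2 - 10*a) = -a^3 + a^2 + 6*a + 6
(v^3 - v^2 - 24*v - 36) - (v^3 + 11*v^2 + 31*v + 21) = -12*v^2 - 55*v - 57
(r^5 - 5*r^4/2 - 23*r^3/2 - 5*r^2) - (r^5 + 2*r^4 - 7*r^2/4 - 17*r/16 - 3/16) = -9*r^4/2 - 23*r^3/2 - 13*r^2/4 + 17*r/16 + 3/16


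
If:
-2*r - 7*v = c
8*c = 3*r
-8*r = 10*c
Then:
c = 0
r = 0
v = 0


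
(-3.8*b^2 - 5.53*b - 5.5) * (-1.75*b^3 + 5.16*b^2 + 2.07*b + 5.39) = 6.65*b^5 - 9.9305*b^4 - 26.7758*b^3 - 60.3091*b^2 - 41.1917*b - 29.645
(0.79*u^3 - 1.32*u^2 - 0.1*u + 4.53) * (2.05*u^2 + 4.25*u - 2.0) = 1.6195*u^5 + 0.6515*u^4 - 7.395*u^3 + 11.5015*u^2 + 19.4525*u - 9.06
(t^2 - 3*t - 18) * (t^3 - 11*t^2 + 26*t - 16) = t^5 - 14*t^4 + 41*t^3 + 104*t^2 - 420*t + 288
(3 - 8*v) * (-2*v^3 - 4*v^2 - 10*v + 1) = 16*v^4 + 26*v^3 + 68*v^2 - 38*v + 3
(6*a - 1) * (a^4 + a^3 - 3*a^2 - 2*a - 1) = 6*a^5 + 5*a^4 - 19*a^3 - 9*a^2 - 4*a + 1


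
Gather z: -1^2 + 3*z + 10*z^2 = 10*z^2 + 3*z - 1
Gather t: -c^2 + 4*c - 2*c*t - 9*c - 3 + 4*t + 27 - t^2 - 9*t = -c^2 - 5*c - t^2 + t*(-2*c - 5) + 24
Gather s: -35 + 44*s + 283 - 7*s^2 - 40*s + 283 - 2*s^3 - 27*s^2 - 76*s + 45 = -2*s^3 - 34*s^2 - 72*s + 576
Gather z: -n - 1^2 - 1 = -n - 2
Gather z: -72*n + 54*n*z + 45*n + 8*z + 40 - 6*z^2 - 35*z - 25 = -27*n - 6*z^2 + z*(54*n - 27) + 15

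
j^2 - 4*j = j*(j - 4)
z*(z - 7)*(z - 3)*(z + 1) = z^4 - 9*z^3 + 11*z^2 + 21*z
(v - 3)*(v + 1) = v^2 - 2*v - 3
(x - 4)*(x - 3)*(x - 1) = x^3 - 8*x^2 + 19*x - 12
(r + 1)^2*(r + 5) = r^3 + 7*r^2 + 11*r + 5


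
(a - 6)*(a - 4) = a^2 - 10*a + 24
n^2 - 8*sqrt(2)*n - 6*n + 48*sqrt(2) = (n - 6)*(n - 8*sqrt(2))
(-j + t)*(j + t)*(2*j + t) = -2*j^3 - j^2*t + 2*j*t^2 + t^3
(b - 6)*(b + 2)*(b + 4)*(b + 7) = b^4 + 7*b^3 - 28*b^2 - 244*b - 336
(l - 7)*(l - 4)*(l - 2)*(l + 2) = l^4 - 11*l^3 + 24*l^2 + 44*l - 112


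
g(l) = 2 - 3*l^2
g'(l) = -6*l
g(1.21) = -2.39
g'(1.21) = -7.26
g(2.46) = -16.15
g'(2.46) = -14.76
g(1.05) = -1.31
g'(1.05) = -6.30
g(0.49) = 1.28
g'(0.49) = -2.94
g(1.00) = -1.00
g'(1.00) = -6.00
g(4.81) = -67.41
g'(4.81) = -28.86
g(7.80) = -180.52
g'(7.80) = -46.80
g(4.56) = -60.38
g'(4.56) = -27.36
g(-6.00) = -106.00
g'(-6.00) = 36.00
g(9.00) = -241.00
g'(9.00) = -54.00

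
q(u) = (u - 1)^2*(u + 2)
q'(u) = (u - 1)^2 + (u + 2)*(2*u - 2) = 3*u^2 - 3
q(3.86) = 47.93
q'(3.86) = 41.70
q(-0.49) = 3.35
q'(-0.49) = -2.28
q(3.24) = 26.29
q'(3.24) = 28.49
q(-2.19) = -1.93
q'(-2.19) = 11.39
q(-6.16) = -213.26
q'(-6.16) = 110.84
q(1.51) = 0.91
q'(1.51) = 3.84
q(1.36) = 0.44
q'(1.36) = 2.55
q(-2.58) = -7.43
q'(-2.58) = 16.97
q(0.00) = 2.00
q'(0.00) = -3.00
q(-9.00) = -700.00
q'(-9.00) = 240.00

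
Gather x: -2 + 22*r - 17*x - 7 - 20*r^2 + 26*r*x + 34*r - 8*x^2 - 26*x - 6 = -20*r^2 + 56*r - 8*x^2 + x*(26*r - 43) - 15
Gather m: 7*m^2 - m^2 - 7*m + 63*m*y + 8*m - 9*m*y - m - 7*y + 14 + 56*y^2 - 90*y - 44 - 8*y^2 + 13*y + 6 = 6*m^2 + 54*m*y + 48*y^2 - 84*y - 24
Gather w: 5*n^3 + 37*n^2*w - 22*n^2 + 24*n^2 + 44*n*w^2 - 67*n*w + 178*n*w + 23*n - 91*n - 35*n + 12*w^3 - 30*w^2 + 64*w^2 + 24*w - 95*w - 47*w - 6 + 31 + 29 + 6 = 5*n^3 + 2*n^2 - 103*n + 12*w^3 + w^2*(44*n + 34) + w*(37*n^2 + 111*n - 118) + 60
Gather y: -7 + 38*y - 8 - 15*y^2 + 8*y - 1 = -15*y^2 + 46*y - 16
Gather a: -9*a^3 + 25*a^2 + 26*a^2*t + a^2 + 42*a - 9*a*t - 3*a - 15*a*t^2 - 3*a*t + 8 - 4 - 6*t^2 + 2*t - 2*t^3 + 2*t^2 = -9*a^3 + a^2*(26*t + 26) + a*(-15*t^2 - 12*t + 39) - 2*t^3 - 4*t^2 + 2*t + 4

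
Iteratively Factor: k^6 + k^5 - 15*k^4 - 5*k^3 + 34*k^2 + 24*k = (k)*(k^5 + k^4 - 15*k^3 - 5*k^2 + 34*k + 24) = k*(k + 1)*(k^4 - 15*k^2 + 10*k + 24) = k*(k - 2)*(k + 1)*(k^3 + 2*k^2 - 11*k - 12) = k*(k - 2)*(k + 1)*(k + 4)*(k^2 - 2*k - 3) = k*(k - 3)*(k - 2)*(k + 1)*(k + 4)*(k + 1)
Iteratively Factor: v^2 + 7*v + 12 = (v + 4)*(v + 3)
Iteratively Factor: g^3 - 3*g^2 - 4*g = (g)*(g^2 - 3*g - 4) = g*(g + 1)*(g - 4)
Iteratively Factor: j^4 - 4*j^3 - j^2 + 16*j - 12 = (j - 2)*(j^3 - 2*j^2 - 5*j + 6) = (j - 2)*(j + 2)*(j^2 - 4*j + 3) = (j - 2)*(j - 1)*(j + 2)*(j - 3)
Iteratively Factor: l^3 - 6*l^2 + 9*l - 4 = (l - 1)*(l^2 - 5*l + 4) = (l - 4)*(l - 1)*(l - 1)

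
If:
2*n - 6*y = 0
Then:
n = 3*y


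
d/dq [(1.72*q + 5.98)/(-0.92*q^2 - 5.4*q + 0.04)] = (1.5824*q^2 + 11.0032*q + 32.3608)/(0.8464*q^4 + 9.936*q^3 + 29.0864*q^2 - 0.432*q + 0.0016)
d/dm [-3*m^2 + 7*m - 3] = 7 - 6*m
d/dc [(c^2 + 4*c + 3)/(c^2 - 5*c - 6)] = -9/(c^2 - 12*c + 36)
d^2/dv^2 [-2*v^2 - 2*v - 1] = -4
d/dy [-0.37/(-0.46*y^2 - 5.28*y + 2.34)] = (-0.3404*y - 1.9536)/(0.46*y^2 + 5.28*y - 2.34)^2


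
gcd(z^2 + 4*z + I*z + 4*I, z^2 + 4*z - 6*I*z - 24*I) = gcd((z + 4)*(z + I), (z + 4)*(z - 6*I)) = z + 4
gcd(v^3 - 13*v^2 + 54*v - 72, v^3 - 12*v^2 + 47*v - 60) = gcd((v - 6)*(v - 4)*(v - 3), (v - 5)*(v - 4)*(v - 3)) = v^2 - 7*v + 12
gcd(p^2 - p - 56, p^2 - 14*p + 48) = p - 8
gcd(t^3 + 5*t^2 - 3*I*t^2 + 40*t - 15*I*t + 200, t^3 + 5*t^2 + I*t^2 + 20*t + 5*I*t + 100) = t^2 + t*(5 + 5*I) + 25*I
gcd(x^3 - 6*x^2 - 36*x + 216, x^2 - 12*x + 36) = x^2 - 12*x + 36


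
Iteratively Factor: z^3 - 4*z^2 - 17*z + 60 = (z + 4)*(z^2 - 8*z + 15) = (z - 3)*(z + 4)*(z - 5)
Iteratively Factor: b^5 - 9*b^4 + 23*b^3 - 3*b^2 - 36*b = (b - 3)*(b^4 - 6*b^3 + 5*b^2 + 12*b) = (b - 3)^2*(b^3 - 3*b^2 - 4*b) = (b - 3)^2*(b + 1)*(b^2 - 4*b) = b*(b - 3)^2*(b + 1)*(b - 4)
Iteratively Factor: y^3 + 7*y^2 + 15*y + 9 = (y + 3)*(y^2 + 4*y + 3) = (y + 1)*(y + 3)*(y + 3)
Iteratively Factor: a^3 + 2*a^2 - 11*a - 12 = (a + 4)*(a^2 - 2*a - 3) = (a - 3)*(a + 4)*(a + 1)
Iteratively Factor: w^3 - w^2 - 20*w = (w)*(w^2 - w - 20) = w*(w - 5)*(w + 4)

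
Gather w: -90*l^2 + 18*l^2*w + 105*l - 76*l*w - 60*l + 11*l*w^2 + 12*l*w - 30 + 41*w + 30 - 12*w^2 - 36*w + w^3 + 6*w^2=-90*l^2 + 45*l + w^3 + w^2*(11*l - 6) + w*(18*l^2 - 64*l + 5)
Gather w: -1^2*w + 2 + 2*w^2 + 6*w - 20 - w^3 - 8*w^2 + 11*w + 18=-w^3 - 6*w^2 + 16*w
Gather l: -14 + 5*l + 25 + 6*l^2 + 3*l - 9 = 6*l^2 + 8*l + 2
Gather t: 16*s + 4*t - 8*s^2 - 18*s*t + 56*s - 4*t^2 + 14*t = -8*s^2 + 72*s - 4*t^2 + t*(18 - 18*s)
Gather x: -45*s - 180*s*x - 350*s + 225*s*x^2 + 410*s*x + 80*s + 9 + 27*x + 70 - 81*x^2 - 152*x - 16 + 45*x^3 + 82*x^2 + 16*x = -315*s + 45*x^3 + x^2*(225*s + 1) + x*(230*s - 109) + 63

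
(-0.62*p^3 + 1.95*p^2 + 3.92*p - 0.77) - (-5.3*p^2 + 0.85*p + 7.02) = -0.62*p^3 + 7.25*p^2 + 3.07*p - 7.79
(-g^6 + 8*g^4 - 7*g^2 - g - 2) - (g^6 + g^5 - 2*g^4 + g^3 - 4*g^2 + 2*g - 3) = -2*g^6 - g^5 + 10*g^4 - g^3 - 3*g^2 - 3*g + 1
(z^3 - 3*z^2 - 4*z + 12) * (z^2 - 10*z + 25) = z^5 - 13*z^4 + 51*z^3 - 23*z^2 - 220*z + 300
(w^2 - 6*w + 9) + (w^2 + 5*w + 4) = 2*w^2 - w + 13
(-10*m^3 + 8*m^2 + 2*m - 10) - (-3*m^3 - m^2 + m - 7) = -7*m^3 + 9*m^2 + m - 3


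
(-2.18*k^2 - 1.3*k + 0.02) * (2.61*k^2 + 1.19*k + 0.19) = -5.6898*k^4 - 5.9872*k^3 - 1.909*k^2 - 0.2232*k + 0.0038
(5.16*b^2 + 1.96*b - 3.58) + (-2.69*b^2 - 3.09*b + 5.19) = 2.47*b^2 - 1.13*b + 1.61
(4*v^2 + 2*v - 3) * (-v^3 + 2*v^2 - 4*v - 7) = -4*v^5 + 6*v^4 - 9*v^3 - 42*v^2 - 2*v + 21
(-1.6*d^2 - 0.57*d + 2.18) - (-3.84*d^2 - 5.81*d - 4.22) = 2.24*d^2 + 5.24*d + 6.4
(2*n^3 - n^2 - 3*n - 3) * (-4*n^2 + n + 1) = -8*n^5 + 6*n^4 + 13*n^3 + 8*n^2 - 6*n - 3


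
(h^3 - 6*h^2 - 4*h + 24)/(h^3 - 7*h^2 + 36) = (h - 2)/(h - 3)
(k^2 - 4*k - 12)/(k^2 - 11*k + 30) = (k + 2)/(k - 5)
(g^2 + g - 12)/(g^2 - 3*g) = (g + 4)/g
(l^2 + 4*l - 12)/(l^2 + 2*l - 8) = (l + 6)/(l + 4)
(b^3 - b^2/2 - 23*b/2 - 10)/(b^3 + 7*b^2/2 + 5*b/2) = (b - 4)/b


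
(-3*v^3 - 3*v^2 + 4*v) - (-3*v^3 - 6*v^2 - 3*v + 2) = 3*v^2 + 7*v - 2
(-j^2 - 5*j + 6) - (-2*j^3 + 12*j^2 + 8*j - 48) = 2*j^3 - 13*j^2 - 13*j + 54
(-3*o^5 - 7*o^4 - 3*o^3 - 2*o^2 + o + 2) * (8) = -24*o^5 - 56*o^4 - 24*o^3 - 16*o^2 + 8*o + 16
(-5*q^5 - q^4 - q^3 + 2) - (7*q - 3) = -5*q^5 - q^4 - q^3 - 7*q + 5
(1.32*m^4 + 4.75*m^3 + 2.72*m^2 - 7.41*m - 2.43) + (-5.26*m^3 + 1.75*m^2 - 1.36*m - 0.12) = 1.32*m^4 - 0.51*m^3 + 4.47*m^2 - 8.77*m - 2.55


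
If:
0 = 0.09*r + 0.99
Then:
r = -11.00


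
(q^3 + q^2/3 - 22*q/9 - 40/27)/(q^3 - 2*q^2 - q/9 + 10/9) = (q + 4/3)/(q - 1)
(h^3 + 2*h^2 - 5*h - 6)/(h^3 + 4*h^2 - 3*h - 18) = (h + 1)/(h + 3)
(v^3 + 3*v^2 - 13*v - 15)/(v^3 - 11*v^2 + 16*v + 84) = (v^3 + 3*v^2 - 13*v - 15)/(v^3 - 11*v^2 + 16*v + 84)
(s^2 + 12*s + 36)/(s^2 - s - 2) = (s^2 + 12*s + 36)/(s^2 - s - 2)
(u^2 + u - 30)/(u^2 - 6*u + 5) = (u + 6)/(u - 1)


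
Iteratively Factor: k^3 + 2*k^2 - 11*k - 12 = (k + 4)*(k^2 - 2*k - 3) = (k + 1)*(k + 4)*(k - 3)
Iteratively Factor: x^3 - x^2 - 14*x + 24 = (x - 3)*(x^2 + 2*x - 8) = (x - 3)*(x + 4)*(x - 2)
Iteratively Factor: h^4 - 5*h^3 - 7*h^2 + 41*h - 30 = (h - 1)*(h^3 - 4*h^2 - 11*h + 30) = (h - 2)*(h - 1)*(h^2 - 2*h - 15) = (h - 2)*(h - 1)*(h + 3)*(h - 5)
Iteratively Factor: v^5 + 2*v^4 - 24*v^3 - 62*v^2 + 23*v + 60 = (v - 1)*(v^4 + 3*v^3 - 21*v^2 - 83*v - 60) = (v - 1)*(v + 3)*(v^3 - 21*v - 20) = (v - 1)*(v + 3)*(v + 4)*(v^2 - 4*v - 5) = (v - 5)*(v - 1)*(v + 3)*(v + 4)*(v + 1)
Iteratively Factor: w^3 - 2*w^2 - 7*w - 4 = (w + 1)*(w^2 - 3*w - 4) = (w + 1)^2*(w - 4)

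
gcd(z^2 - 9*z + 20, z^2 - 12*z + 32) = z - 4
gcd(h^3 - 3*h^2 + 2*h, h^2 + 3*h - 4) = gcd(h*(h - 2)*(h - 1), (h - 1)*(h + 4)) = h - 1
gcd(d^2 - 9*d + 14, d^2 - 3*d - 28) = d - 7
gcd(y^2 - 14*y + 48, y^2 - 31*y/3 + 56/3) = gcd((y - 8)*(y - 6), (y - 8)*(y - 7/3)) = y - 8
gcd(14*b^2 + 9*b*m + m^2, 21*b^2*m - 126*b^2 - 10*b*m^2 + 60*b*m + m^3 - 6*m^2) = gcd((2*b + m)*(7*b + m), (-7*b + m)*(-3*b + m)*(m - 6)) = 1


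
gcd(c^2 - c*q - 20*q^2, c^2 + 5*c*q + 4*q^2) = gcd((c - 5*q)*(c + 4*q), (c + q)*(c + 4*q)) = c + 4*q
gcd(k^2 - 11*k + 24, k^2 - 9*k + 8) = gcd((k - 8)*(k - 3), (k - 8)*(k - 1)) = k - 8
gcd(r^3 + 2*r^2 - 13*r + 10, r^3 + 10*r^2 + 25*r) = r + 5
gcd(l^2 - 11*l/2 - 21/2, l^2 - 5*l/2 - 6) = l + 3/2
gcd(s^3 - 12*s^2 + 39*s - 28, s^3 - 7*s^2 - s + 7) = s^2 - 8*s + 7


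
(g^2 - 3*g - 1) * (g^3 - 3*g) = g^5 - 3*g^4 - 4*g^3 + 9*g^2 + 3*g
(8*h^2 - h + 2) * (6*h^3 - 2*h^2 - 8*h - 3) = 48*h^5 - 22*h^4 - 50*h^3 - 20*h^2 - 13*h - 6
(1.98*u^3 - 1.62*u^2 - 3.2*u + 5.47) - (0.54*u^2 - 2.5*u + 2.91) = 1.98*u^3 - 2.16*u^2 - 0.7*u + 2.56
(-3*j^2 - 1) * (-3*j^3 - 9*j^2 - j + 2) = 9*j^5 + 27*j^4 + 6*j^3 + 3*j^2 + j - 2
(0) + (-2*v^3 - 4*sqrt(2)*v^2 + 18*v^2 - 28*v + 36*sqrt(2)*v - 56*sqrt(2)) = -2*v^3 - 4*sqrt(2)*v^2 + 18*v^2 - 28*v + 36*sqrt(2)*v - 56*sqrt(2)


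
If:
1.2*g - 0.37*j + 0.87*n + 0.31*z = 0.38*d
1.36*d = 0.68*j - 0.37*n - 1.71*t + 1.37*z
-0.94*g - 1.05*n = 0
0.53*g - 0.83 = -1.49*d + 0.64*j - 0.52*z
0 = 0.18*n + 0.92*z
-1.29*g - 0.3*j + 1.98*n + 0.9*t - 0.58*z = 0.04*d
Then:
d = 0.38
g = -0.11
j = -0.53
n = 0.10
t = -0.55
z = -0.02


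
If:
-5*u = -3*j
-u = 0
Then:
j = 0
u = 0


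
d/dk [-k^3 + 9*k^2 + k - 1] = -3*k^2 + 18*k + 1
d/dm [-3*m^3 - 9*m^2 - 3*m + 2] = -9*m^2 - 18*m - 3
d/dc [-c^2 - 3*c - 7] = -2*c - 3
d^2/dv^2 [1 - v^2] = -2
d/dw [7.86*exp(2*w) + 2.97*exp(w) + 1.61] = (15.72*exp(w) + 2.97)*exp(w)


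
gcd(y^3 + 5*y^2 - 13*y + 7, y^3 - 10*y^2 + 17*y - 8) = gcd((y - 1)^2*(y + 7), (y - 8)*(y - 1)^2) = y^2 - 2*y + 1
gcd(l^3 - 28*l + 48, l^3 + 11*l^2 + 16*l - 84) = l^2 + 4*l - 12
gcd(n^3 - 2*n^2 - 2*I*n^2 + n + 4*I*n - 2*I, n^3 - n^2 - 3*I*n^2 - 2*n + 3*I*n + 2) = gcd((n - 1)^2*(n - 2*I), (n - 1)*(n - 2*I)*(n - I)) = n^2 + n*(-1 - 2*I) + 2*I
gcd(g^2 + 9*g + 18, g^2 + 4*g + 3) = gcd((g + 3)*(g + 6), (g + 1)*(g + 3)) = g + 3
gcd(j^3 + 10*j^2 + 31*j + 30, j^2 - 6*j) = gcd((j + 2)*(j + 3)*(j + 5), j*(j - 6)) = 1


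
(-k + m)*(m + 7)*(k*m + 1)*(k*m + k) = -k^3*m^3 - 8*k^3*m^2 - 7*k^3*m + k^2*m^4 + 8*k^2*m^3 + 6*k^2*m^2 - 8*k^2*m - 7*k^2 + k*m^3 + 8*k*m^2 + 7*k*m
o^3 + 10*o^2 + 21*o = o*(o + 3)*(o + 7)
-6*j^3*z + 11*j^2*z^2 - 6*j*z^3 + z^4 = z*(-3*j + z)*(-2*j + z)*(-j + z)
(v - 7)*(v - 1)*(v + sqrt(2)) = v^3 - 8*v^2 + sqrt(2)*v^2 - 8*sqrt(2)*v + 7*v + 7*sqrt(2)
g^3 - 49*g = g*(g - 7)*(g + 7)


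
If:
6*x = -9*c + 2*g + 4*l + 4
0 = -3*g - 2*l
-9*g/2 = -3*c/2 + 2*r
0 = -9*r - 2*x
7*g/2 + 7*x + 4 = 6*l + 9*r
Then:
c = 449/534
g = 37/178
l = -111/356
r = 29/178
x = -261/356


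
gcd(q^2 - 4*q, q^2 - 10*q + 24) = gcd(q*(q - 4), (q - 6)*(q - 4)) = q - 4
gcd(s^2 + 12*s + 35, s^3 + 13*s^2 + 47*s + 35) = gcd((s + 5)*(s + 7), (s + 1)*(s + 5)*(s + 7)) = s^2 + 12*s + 35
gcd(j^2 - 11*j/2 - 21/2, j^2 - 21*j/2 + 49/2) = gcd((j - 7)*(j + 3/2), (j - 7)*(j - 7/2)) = j - 7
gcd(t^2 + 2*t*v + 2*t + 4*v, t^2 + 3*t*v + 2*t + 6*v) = t + 2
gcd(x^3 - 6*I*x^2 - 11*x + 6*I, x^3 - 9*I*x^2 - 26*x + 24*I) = x^2 - 5*I*x - 6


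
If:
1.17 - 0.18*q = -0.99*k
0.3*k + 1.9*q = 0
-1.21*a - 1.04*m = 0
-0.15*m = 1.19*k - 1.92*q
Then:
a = -9.83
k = -1.15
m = 11.44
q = 0.18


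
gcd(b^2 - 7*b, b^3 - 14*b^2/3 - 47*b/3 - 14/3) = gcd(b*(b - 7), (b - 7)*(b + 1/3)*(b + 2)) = b - 7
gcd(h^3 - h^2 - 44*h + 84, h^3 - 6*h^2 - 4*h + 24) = h^2 - 8*h + 12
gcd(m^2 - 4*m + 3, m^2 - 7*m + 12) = m - 3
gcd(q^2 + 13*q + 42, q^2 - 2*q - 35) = 1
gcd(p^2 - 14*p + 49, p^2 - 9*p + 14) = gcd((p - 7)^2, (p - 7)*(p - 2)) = p - 7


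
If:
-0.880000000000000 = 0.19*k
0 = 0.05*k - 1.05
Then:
No Solution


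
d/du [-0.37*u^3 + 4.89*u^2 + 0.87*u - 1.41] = -1.11*u^2 + 9.78*u + 0.87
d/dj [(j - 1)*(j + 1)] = 2*j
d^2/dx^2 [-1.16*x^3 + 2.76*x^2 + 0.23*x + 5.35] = 5.52 - 6.96*x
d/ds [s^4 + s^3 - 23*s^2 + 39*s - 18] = 4*s^3 + 3*s^2 - 46*s + 39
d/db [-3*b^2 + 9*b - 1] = 9 - 6*b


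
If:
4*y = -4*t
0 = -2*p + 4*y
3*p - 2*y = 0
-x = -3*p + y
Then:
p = 0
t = 0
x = 0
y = 0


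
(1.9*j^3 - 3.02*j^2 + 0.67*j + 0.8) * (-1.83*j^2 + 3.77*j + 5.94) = -3.477*j^5 + 12.6896*j^4 - 1.3255*j^3 - 16.8769*j^2 + 6.9958*j + 4.752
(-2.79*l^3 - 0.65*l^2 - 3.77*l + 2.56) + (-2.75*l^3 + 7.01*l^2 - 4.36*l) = -5.54*l^3 + 6.36*l^2 - 8.13*l + 2.56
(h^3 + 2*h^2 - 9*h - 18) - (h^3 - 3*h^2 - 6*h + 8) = 5*h^2 - 3*h - 26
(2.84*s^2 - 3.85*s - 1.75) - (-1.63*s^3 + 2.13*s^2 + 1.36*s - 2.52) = 1.63*s^3 + 0.71*s^2 - 5.21*s + 0.77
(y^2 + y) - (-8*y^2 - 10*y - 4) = 9*y^2 + 11*y + 4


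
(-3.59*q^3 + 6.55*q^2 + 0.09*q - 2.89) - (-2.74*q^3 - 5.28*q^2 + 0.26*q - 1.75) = -0.85*q^3 + 11.83*q^2 - 0.17*q - 1.14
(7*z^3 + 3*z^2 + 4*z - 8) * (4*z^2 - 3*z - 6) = 28*z^5 - 9*z^4 - 35*z^3 - 62*z^2 + 48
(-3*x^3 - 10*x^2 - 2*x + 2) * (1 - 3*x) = 9*x^4 + 27*x^3 - 4*x^2 - 8*x + 2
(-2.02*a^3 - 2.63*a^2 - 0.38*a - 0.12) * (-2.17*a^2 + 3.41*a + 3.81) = 4.3834*a^5 - 1.1811*a^4 - 15.8399*a^3 - 11.0557*a^2 - 1.857*a - 0.4572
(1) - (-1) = 2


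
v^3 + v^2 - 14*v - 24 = (v - 4)*(v + 2)*(v + 3)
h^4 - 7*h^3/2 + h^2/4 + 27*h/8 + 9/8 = (h - 3)*(h - 3/2)*(h + 1/2)^2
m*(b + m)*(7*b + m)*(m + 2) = 7*b^2*m^2 + 14*b^2*m + 8*b*m^3 + 16*b*m^2 + m^4 + 2*m^3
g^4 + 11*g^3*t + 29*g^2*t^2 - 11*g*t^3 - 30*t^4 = (g - t)*(g + t)*(g + 5*t)*(g + 6*t)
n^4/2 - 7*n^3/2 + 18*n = n*(n/2 + 1)*(n - 6)*(n - 3)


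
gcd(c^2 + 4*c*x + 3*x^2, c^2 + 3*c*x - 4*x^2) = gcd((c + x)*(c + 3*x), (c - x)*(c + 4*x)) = 1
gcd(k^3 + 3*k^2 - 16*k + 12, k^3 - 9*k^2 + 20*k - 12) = k^2 - 3*k + 2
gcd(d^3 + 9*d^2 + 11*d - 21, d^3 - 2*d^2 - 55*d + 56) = d^2 + 6*d - 7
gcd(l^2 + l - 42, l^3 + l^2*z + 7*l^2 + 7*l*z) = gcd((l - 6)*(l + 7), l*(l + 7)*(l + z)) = l + 7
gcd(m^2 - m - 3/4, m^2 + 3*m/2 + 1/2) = m + 1/2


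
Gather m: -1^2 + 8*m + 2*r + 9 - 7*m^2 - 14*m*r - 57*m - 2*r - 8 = -7*m^2 + m*(-14*r - 49)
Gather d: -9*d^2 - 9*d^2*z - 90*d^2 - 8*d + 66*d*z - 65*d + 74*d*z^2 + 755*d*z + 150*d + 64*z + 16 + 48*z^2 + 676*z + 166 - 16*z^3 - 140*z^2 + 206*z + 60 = d^2*(-9*z - 99) + d*(74*z^2 + 821*z + 77) - 16*z^3 - 92*z^2 + 946*z + 242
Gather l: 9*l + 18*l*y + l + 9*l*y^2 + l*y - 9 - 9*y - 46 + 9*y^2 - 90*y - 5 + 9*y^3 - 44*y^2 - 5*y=l*(9*y^2 + 19*y + 10) + 9*y^3 - 35*y^2 - 104*y - 60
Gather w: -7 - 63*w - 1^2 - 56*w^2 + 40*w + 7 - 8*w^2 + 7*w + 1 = -64*w^2 - 16*w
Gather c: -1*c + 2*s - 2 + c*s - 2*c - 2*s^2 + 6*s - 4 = c*(s - 3) - 2*s^2 + 8*s - 6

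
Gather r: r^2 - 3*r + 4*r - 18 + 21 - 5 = r^2 + r - 2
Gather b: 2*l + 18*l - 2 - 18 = 20*l - 20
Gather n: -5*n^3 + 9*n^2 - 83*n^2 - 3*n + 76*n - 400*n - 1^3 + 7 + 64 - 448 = -5*n^3 - 74*n^2 - 327*n - 378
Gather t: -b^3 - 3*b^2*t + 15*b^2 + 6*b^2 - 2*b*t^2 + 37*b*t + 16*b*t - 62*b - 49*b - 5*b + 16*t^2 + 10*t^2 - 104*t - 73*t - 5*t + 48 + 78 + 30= -b^3 + 21*b^2 - 116*b + t^2*(26 - 2*b) + t*(-3*b^2 + 53*b - 182) + 156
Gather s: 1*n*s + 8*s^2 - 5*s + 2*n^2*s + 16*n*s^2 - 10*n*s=s^2*(16*n + 8) + s*(2*n^2 - 9*n - 5)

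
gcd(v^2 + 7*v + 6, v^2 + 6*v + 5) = v + 1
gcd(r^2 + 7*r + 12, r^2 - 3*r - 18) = r + 3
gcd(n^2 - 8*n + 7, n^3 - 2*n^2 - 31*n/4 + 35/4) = n - 1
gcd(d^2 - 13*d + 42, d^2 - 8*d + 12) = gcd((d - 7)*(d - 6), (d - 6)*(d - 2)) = d - 6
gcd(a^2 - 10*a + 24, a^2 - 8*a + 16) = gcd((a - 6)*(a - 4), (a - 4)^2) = a - 4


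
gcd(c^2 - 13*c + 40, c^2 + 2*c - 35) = c - 5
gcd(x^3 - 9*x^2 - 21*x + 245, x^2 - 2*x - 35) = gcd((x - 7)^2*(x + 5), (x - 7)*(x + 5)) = x^2 - 2*x - 35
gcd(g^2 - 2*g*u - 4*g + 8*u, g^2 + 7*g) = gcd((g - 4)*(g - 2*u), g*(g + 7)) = 1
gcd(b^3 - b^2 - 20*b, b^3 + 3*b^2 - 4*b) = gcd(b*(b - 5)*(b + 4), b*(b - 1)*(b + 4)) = b^2 + 4*b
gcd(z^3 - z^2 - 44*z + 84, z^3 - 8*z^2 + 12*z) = z^2 - 8*z + 12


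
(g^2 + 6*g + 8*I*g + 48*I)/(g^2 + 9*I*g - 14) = (g^2 + g*(6 + 8*I) + 48*I)/(g^2 + 9*I*g - 14)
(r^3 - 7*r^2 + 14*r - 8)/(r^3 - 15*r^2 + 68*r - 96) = (r^2 - 3*r + 2)/(r^2 - 11*r + 24)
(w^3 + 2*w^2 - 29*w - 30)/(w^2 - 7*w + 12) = (w^3 + 2*w^2 - 29*w - 30)/(w^2 - 7*w + 12)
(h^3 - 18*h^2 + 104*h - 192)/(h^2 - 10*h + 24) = h - 8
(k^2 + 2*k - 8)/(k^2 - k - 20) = (k - 2)/(k - 5)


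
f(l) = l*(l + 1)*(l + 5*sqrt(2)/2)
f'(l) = l*(l + 1) + l*(l + 5*sqrt(2)/2) + (l + 1)*(l + 5*sqrt(2)/2)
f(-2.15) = 3.43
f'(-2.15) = -2.10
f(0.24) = 1.12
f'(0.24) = 5.89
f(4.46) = 194.70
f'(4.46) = 103.67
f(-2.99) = 3.25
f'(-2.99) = 3.23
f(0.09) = 0.36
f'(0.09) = 4.38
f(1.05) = 9.87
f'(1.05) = 16.37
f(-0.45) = -0.76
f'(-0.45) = 0.06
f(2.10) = 36.69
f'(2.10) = 35.81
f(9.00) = 1128.20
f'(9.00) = 328.18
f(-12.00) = -1117.31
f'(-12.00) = 326.68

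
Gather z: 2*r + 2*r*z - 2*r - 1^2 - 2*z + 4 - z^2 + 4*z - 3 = -z^2 + z*(2*r + 2)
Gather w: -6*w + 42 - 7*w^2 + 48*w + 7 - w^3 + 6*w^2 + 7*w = -w^3 - w^2 + 49*w + 49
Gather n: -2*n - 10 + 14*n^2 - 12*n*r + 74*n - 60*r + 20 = 14*n^2 + n*(72 - 12*r) - 60*r + 10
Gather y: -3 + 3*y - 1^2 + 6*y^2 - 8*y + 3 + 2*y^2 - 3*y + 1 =8*y^2 - 8*y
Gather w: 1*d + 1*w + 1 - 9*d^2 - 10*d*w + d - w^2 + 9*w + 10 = -9*d^2 + 2*d - w^2 + w*(10 - 10*d) + 11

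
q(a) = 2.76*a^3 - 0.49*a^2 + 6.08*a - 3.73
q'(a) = 8.28*a^2 - 0.98*a + 6.08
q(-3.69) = -171.51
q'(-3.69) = 122.44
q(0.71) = 1.33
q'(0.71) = 9.56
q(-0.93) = -12.03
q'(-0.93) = 14.15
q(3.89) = 174.97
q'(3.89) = 127.56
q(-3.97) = -208.29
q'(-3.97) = 140.47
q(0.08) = -3.25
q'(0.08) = 6.05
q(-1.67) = -28.10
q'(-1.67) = 30.81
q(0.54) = -0.16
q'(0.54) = 7.97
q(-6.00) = -654.01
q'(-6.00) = 310.04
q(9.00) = 2023.34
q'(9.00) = 667.94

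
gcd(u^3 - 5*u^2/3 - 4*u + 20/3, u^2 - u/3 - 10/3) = u - 2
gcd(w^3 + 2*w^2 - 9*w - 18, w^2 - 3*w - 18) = w + 3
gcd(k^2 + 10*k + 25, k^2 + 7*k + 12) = 1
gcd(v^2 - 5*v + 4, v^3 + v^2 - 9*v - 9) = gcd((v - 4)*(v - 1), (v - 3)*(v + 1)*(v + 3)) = 1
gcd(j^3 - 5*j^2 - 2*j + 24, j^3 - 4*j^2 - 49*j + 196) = j - 4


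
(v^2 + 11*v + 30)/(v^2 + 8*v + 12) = (v + 5)/(v + 2)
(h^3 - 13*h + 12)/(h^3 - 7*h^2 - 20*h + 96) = (h - 1)/(h - 8)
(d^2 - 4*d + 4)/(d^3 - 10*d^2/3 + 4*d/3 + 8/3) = 3/(3*d + 2)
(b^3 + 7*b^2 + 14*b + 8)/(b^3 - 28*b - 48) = (b + 1)/(b - 6)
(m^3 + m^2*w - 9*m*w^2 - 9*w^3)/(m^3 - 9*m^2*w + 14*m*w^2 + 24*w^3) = (m^2 - 9*w^2)/(m^2 - 10*m*w + 24*w^2)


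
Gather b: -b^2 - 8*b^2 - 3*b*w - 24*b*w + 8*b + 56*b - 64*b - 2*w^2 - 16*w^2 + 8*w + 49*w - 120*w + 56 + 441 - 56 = -9*b^2 - 27*b*w - 18*w^2 - 63*w + 441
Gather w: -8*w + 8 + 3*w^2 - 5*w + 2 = 3*w^2 - 13*w + 10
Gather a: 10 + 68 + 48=126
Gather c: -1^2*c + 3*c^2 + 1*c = 3*c^2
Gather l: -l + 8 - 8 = -l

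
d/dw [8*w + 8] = 8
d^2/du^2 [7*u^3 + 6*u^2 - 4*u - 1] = 42*u + 12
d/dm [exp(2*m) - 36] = 2*exp(2*m)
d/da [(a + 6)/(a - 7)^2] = (-a - 19)/(a - 7)^3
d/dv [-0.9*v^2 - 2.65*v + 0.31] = -1.8*v - 2.65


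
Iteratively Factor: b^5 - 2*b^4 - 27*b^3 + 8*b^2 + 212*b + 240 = (b - 5)*(b^4 + 3*b^3 - 12*b^2 - 52*b - 48) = (b - 5)*(b - 4)*(b^3 + 7*b^2 + 16*b + 12) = (b - 5)*(b - 4)*(b + 2)*(b^2 + 5*b + 6) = (b - 5)*(b - 4)*(b + 2)^2*(b + 3)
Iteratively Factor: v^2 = (v)*(v)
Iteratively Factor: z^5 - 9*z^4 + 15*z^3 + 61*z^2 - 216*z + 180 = (z - 2)*(z^4 - 7*z^3 + z^2 + 63*z - 90) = (z - 2)^2*(z^3 - 5*z^2 - 9*z + 45) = (z - 2)^2*(z + 3)*(z^2 - 8*z + 15) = (z - 5)*(z - 2)^2*(z + 3)*(z - 3)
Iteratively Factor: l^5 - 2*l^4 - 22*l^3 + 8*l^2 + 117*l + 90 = (l + 2)*(l^4 - 4*l^3 - 14*l^2 + 36*l + 45) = (l - 5)*(l + 2)*(l^3 + l^2 - 9*l - 9) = (l - 5)*(l - 3)*(l + 2)*(l^2 + 4*l + 3) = (l - 5)*(l - 3)*(l + 2)*(l + 3)*(l + 1)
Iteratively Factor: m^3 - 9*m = (m + 3)*(m^2 - 3*m) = m*(m + 3)*(m - 3)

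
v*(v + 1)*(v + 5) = v^3 + 6*v^2 + 5*v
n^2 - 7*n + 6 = (n - 6)*(n - 1)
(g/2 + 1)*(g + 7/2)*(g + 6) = g^3/2 + 23*g^2/4 + 20*g + 21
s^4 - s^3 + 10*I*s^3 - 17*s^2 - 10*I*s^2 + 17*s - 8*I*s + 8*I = (s - 1)*(s + I)^2*(s + 8*I)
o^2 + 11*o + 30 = (o + 5)*(o + 6)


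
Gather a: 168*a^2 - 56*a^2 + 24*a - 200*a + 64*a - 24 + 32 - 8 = 112*a^2 - 112*a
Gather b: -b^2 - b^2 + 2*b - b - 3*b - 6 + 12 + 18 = -2*b^2 - 2*b + 24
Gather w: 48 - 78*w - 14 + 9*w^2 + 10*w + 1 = 9*w^2 - 68*w + 35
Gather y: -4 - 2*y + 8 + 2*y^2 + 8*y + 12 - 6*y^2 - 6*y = 16 - 4*y^2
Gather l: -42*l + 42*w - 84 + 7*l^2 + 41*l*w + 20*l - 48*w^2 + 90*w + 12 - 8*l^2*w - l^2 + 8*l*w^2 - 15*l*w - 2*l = l^2*(6 - 8*w) + l*(8*w^2 + 26*w - 24) - 48*w^2 + 132*w - 72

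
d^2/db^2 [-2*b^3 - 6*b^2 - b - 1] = -12*b - 12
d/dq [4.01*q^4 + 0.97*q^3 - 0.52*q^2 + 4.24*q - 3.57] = 16.04*q^3 + 2.91*q^2 - 1.04*q + 4.24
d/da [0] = 0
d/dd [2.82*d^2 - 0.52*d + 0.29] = 5.64*d - 0.52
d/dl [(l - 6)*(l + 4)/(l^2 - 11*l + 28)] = (-9*l^2 + 104*l - 320)/(l^4 - 22*l^3 + 177*l^2 - 616*l + 784)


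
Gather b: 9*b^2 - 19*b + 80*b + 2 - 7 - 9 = 9*b^2 + 61*b - 14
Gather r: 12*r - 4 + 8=12*r + 4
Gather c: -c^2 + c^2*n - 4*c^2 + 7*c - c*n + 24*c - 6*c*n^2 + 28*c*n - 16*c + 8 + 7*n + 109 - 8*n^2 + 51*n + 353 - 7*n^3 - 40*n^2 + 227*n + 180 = c^2*(n - 5) + c*(-6*n^2 + 27*n + 15) - 7*n^3 - 48*n^2 + 285*n + 650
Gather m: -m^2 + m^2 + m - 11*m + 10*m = 0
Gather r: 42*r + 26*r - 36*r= 32*r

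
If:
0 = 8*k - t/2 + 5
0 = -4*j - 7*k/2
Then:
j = 35/64 - 7*t/128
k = t/16 - 5/8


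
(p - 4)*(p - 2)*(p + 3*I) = p^3 - 6*p^2 + 3*I*p^2 + 8*p - 18*I*p + 24*I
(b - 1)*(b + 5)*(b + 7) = b^3 + 11*b^2 + 23*b - 35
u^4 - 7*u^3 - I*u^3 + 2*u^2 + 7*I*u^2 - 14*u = u*(u - 7)*(u - 2*I)*(u + I)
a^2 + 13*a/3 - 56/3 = (a - 8/3)*(a + 7)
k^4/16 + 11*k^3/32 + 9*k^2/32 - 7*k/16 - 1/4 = (k/4 + 1/2)*(k/4 + 1)*(k - 1)*(k + 1/2)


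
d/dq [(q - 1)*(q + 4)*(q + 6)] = 3*q^2 + 18*q + 14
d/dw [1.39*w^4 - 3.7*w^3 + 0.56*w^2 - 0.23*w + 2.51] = 5.56*w^3 - 11.1*w^2 + 1.12*w - 0.23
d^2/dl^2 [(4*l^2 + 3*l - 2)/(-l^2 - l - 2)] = 2*(l^3 + 30*l^2 + 24*l - 12)/(l^6 + 3*l^5 + 9*l^4 + 13*l^3 + 18*l^2 + 12*l + 8)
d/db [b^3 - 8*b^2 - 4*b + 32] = 3*b^2 - 16*b - 4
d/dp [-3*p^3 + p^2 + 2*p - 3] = -9*p^2 + 2*p + 2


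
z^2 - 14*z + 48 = (z - 8)*(z - 6)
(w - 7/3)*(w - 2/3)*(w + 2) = w^3 - w^2 - 40*w/9 + 28/9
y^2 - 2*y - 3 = (y - 3)*(y + 1)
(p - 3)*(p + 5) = p^2 + 2*p - 15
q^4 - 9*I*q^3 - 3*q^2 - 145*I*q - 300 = (q - 5*I)^2*(q - 3*I)*(q + 4*I)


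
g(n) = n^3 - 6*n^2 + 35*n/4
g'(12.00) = 296.75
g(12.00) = 969.00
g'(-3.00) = 71.75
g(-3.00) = -107.25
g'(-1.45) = 32.46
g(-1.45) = -28.35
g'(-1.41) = 31.63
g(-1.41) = -27.07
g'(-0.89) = 21.81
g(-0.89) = -13.25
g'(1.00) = -0.25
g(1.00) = 3.75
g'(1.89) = -3.21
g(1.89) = 1.86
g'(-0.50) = 15.50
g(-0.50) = -6.00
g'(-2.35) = 53.52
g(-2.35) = -66.68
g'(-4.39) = 119.25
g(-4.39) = -238.65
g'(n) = 3*n^2 - 12*n + 35/4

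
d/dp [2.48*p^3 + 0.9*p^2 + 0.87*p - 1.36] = 7.44*p^2 + 1.8*p + 0.87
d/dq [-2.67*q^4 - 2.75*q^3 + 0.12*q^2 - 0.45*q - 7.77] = -10.68*q^3 - 8.25*q^2 + 0.24*q - 0.45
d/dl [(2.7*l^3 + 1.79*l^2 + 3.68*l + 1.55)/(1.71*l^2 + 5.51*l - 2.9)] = (4.617*l^4 + 29.754*l^3 - 19.9199*l^2 - 15.683*l - 19.2125)/(2.9241*l^4 + 18.8442*l^3 + 20.4421*l^2 - 31.958*l + 8.41)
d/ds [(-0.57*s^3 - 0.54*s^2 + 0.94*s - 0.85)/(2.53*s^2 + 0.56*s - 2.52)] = (-1.4421*s^4 - 0.6384*s^3 + 1.6286*s^2 + 7.0226*s - 1.8928)/(6.4009*s^4 + 2.8336*s^3 - 12.4376*s^2 - 2.8224*s + 6.3504)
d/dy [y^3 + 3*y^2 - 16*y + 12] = 3*y^2 + 6*y - 16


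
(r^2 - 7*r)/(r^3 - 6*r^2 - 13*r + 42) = r/(r^2 + r - 6)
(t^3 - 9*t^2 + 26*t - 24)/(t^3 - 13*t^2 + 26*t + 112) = (t^3 - 9*t^2 + 26*t - 24)/(t^3 - 13*t^2 + 26*t + 112)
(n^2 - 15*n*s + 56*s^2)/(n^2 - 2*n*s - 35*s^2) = (n - 8*s)/(n + 5*s)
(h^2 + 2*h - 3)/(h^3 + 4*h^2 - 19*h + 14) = (h + 3)/(h^2 + 5*h - 14)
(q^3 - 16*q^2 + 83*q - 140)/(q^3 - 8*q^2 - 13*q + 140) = (q - 4)/(q + 4)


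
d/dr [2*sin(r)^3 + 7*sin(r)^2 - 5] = 2*(3*sin(r) + 7)*sin(r)*cos(r)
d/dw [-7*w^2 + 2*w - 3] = 2 - 14*w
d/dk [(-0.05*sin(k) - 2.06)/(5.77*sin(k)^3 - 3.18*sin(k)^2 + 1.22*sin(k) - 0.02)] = (0.577*sin(k)^3 + 35.4996*sin(k)^2 - 13.1016*sin(k) + 2.5142)*cos(k)/(33.2929*sin(k)^6 - 36.6972*sin(k)^5 + 24.1912*sin(k)^4 - 7.99*sin(k)^3 + 1.6156*sin(k)^2 - 0.0488*sin(k) + 0.0004)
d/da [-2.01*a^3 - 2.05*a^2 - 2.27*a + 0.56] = -6.03*a^2 - 4.1*a - 2.27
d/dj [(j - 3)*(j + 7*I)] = 2*j - 3 + 7*I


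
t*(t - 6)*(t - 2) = t^3 - 8*t^2 + 12*t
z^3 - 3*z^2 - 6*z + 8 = (z - 4)*(z - 1)*(z + 2)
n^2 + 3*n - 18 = (n - 3)*(n + 6)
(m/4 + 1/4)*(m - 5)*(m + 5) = m^3/4 + m^2/4 - 25*m/4 - 25/4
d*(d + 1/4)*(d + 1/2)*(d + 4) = d^4 + 19*d^3/4 + 25*d^2/8 + d/2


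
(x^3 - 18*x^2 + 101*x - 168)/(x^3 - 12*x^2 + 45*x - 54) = (x^2 - 15*x + 56)/(x^2 - 9*x + 18)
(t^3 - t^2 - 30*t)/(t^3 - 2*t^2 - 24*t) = (t + 5)/(t + 4)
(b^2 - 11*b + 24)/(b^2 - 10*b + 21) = (b - 8)/(b - 7)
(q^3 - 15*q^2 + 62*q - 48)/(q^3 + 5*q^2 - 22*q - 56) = (q^3 - 15*q^2 + 62*q - 48)/(q^3 + 5*q^2 - 22*q - 56)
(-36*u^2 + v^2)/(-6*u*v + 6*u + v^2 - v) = (6*u + v)/(v - 1)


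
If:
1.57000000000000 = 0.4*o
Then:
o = 3.92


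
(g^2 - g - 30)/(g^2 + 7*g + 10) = (g - 6)/(g + 2)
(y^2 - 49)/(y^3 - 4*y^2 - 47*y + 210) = (y - 7)/(y^2 - 11*y + 30)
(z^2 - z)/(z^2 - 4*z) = (z - 1)/(z - 4)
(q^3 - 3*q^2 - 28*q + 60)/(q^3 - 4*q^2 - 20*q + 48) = (q + 5)/(q + 4)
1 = 1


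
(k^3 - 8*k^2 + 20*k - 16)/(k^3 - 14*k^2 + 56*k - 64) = (k - 2)/(k - 8)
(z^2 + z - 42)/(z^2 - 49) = (z - 6)/(z - 7)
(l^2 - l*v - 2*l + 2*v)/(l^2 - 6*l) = (l^2 - l*v - 2*l + 2*v)/(l*(l - 6))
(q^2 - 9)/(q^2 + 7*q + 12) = (q - 3)/(q + 4)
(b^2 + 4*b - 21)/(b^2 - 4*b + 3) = (b + 7)/(b - 1)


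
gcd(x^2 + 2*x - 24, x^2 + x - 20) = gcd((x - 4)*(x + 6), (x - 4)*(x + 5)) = x - 4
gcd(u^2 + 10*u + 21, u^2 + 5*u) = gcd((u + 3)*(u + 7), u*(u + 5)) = 1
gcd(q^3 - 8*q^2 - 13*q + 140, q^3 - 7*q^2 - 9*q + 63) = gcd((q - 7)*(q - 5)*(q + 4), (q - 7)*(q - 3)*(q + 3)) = q - 7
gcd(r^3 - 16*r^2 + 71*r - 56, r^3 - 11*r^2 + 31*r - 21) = r^2 - 8*r + 7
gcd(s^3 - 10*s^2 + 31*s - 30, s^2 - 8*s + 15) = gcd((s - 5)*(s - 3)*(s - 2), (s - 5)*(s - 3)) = s^2 - 8*s + 15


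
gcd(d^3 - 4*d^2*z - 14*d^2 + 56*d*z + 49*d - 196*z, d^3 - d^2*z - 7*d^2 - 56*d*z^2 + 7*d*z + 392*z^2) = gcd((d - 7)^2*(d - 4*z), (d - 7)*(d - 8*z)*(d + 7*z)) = d - 7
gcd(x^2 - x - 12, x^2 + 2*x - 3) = x + 3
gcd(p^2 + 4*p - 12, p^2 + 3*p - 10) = p - 2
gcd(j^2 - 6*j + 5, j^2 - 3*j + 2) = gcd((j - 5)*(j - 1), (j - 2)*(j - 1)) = j - 1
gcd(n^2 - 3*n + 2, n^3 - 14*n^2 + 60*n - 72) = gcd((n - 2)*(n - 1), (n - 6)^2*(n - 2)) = n - 2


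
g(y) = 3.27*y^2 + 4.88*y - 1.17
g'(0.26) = 6.58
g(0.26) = 0.32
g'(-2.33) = -10.36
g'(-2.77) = -13.24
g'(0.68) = 9.33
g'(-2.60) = -12.12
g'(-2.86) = -13.82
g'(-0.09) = 4.29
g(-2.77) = 10.40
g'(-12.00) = -73.60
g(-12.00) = 411.15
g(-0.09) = -1.58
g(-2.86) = 11.62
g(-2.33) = 5.21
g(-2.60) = 8.25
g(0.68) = 3.66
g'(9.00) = 63.74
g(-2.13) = 3.27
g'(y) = 6.54*y + 4.88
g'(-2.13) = -9.05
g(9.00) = 307.62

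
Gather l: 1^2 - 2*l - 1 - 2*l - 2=-4*l - 2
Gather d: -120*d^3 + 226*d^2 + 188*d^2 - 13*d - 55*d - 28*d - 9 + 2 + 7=-120*d^3 + 414*d^2 - 96*d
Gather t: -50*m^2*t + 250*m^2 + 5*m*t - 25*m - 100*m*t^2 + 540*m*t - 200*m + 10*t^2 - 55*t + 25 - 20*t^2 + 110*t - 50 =250*m^2 - 225*m + t^2*(-100*m - 10) + t*(-50*m^2 + 545*m + 55) - 25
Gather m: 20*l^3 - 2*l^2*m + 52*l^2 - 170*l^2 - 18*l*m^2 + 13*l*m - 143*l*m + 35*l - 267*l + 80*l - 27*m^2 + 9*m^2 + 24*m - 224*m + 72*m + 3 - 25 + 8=20*l^3 - 118*l^2 - 152*l + m^2*(-18*l - 18) + m*(-2*l^2 - 130*l - 128) - 14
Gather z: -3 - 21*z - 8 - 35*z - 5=-56*z - 16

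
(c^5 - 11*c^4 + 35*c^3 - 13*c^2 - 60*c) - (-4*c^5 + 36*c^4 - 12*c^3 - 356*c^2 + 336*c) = 5*c^5 - 47*c^4 + 47*c^3 + 343*c^2 - 396*c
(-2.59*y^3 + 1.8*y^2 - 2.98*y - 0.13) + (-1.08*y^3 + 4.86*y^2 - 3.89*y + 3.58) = -3.67*y^3 + 6.66*y^2 - 6.87*y + 3.45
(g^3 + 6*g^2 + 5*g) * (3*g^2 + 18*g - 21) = 3*g^5 + 36*g^4 + 102*g^3 - 36*g^2 - 105*g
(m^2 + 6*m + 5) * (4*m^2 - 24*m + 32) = 4*m^4 - 92*m^2 + 72*m + 160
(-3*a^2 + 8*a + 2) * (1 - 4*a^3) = 12*a^5 - 32*a^4 - 8*a^3 - 3*a^2 + 8*a + 2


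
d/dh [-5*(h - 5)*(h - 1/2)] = 55/2 - 10*h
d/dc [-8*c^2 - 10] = -16*c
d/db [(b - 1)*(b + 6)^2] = (b + 6)*(3*b + 4)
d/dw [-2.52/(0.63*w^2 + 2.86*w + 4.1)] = (3.1752*w + 7.2072)/(0.63*w^2 + 2.86*w + 4.1)^2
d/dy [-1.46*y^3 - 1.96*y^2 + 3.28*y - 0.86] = -4.38*y^2 - 3.92*y + 3.28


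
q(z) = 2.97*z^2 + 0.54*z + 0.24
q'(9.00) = 54.00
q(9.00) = 245.67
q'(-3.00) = -17.28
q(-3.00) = 25.35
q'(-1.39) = -7.72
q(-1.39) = 5.23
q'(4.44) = 26.91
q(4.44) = 61.19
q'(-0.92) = -4.92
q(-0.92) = 2.26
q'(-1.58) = -8.85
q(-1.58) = 6.80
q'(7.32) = 44.02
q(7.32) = 163.33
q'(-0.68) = -3.50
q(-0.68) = 1.25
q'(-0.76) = -3.97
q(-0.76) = 1.55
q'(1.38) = 8.74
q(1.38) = 6.64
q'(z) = 5.94*z + 0.54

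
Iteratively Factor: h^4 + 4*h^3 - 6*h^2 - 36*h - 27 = (h + 3)*(h^3 + h^2 - 9*h - 9) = (h - 3)*(h + 3)*(h^2 + 4*h + 3) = (h - 3)*(h + 3)^2*(h + 1)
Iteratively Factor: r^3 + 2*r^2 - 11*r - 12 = (r + 1)*(r^2 + r - 12) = (r + 1)*(r + 4)*(r - 3)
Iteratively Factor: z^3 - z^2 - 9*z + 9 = (z - 1)*(z^2 - 9) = (z - 1)*(z + 3)*(z - 3)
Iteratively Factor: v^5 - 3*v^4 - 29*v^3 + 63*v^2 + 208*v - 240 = (v + 3)*(v^4 - 6*v^3 - 11*v^2 + 96*v - 80) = (v - 5)*(v + 3)*(v^3 - v^2 - 16*v + 16) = (v - 5)*(v + 3)*(v + 4)*(v^2 - 5*v + 4) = (v - 5)*(v - 1)*(v + 3)*(v + 4)*(v - 4)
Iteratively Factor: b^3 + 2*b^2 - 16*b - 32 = (b + 4)*(b^2 - 2*b - 8) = (b - 4)*(b + 4)*(b + 2)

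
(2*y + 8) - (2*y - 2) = 10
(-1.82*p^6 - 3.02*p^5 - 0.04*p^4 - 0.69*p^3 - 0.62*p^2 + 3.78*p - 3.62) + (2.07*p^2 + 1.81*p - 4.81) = -1.82*p^6 - 3.02*p^5 - 0.04*p^4 - 0.69*p^3 + 1.45*p^2 + 5.59*p - 8.43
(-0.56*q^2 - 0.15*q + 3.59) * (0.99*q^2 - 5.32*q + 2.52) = -0.5544*q^4 + 2.8307*q^3 + 2.9409*q^2 - 19.4768*q + 9.0468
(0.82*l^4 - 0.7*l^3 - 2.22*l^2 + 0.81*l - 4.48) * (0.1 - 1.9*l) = -1.558*l^5 + 1.412*l^4 + 4.148*l^3 - 1.761*l^2 + 8.593*l - 0.448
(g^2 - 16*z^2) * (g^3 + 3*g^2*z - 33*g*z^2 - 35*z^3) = g^5 + 3*g^4*z - 49*g^3*z^2 - 83*g^2*z^3 + 528*g*z^4 + 560*z^5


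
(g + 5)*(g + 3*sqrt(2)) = g^2 + 3*sqrt(2)*g + 5*g + 15*sqrt(2)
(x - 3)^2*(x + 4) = x^3 - 2*x^2 - 15*x + 36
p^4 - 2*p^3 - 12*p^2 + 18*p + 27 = (p - 3)^2*(p + 1)*(p + 3)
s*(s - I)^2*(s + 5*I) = s^4 + 3*I*s^3 + 9*s^2 - 5*I*s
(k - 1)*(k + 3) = k^2 + 2*k - 3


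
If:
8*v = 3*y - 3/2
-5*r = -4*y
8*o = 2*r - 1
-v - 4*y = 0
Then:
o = -163/1400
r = 6/175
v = -6/35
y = 3/70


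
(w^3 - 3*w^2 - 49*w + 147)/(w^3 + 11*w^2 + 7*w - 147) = (w - 7)/(w + 7)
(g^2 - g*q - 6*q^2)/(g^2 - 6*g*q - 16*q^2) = (-g + 3*q)/(-g + 8*q)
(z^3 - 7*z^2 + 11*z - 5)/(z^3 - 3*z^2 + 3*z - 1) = (z - 5)/(z - 1)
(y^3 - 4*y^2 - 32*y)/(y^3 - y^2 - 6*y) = (-y^2 + 4*y + 32)/(-y^2 + y + 6)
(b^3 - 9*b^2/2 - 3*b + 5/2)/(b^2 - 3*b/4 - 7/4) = 2*(2*b^2 - 11*b + 5)/(4*b - 7)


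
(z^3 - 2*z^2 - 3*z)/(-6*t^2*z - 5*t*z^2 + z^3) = (-z^2 + 2*z + 3)/(6*t^2 + 5*t*z - z^2)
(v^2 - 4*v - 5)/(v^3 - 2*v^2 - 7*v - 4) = (v - 5)/(v^2 - 3*v - 4)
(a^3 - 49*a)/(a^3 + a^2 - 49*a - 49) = a/(a + 1)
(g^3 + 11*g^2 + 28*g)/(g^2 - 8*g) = (g^2 + 11*g + 28)/(g - 8)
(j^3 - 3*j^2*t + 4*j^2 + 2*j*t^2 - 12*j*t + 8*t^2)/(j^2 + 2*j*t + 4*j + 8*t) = (j^2 - 3*j*t + 2*t^2)/(j + 2*t)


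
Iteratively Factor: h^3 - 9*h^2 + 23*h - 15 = (h - 5)*(h^2 - 4*h + 3) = (h - 5)*(h - 3)*(h - 1)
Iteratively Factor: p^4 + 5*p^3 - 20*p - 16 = (p + 4)*(p^3 + p^2 - 4*p - 4) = (p + 2)*(p + 4)*(p^2 - p - 2) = (p - 2)*(p + 2)*(p + 4)*(p + 1)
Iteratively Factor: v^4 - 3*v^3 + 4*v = (v - 2)*(v^3 - v^2 - 2*v) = v*(v - 2)*(v^2 - v - 2) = v*(v - 2)^2*(v + 1)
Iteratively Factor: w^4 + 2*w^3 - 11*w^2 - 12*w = (w)*(w^3 + 2*w^2 - 11*w - 12) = w*(w + 4)*(w^2 - 2*w - 3) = w*(w + 1)*(w + 4)*(w - 3)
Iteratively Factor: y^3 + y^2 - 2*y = (y)*(y^2 + y - 2) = y*(y + 2)*(y - 1)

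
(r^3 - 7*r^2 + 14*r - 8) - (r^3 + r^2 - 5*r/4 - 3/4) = -8*r^2 + 61*r/4 - 29/4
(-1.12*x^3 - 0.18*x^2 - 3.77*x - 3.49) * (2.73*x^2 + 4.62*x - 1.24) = -3.0576*x^5 - 5.6658*x^4 - 9.7349*x^3 - 26.7219*x^2 - 11.449*x + 4.3276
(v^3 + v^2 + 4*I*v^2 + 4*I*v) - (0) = v^3 + v^2 + 4*I*v^2 + 4*I*v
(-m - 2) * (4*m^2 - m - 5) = -4*m^3 - 7*m^2 + 7*m + 10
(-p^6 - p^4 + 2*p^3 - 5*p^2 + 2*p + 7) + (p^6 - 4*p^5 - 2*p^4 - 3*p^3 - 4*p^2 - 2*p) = -4*p^5 - 3*p^4 - p^3 - 9*p^2 + 7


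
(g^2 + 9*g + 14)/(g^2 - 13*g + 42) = (g^2 + 9*g + 14)/(g^2 - 13*g + 42)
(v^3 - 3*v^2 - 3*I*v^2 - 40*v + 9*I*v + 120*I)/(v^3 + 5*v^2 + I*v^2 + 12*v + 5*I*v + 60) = (v - 8)/(v + 4*I)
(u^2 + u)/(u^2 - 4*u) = (u + 1)/(u - 4)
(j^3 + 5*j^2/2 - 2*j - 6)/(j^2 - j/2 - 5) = (2*j^2 + j - 6)/(2*j - 5)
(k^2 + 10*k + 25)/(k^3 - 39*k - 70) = (k + 5)/(k^2 - 5*k - 14)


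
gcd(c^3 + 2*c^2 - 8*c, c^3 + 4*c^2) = c^2 + 4*c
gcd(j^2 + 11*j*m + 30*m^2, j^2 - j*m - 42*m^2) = j + 6*m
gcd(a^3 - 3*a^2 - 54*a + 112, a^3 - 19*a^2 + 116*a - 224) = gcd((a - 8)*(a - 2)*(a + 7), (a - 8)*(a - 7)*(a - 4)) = a - 8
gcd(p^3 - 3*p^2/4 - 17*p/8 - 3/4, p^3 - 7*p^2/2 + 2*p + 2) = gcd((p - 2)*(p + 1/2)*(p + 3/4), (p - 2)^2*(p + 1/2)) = p^2 - 3*p/2 - 1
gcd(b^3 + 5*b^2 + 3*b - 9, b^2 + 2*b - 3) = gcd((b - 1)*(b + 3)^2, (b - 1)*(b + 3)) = b^2 + 2*b - 3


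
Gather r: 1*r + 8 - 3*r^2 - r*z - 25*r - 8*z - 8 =-3*r^2 + r*(-z - 24) - 8*z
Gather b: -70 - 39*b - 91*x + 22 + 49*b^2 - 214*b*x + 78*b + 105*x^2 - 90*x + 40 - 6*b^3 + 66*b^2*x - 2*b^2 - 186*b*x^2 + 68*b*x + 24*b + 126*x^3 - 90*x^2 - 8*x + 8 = -6*b^3 + b^2*(66*x + 47) + b*(-186*x^2 - 146*x + 63) + 126*x^3 + 15*x^2 - 189*x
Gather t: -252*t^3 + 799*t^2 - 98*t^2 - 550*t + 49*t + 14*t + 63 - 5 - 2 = -252*t^3 + 701*t^2 - 487*t + 56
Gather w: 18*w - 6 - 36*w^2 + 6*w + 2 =-36*w^2 + 24*w - 4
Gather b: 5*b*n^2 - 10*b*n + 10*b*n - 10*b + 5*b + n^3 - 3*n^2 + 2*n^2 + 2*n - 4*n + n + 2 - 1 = b*(5*n^2 - 5) + n^3 - n^2 - n + 1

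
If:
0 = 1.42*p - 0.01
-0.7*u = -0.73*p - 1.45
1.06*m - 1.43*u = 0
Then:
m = 2.80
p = 0.01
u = 2.08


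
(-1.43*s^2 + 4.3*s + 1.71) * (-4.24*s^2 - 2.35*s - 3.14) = 6.0632*s^4 - 14.8715*s^3 - 12.8652*s^2 - 17.5205*s - 5.3694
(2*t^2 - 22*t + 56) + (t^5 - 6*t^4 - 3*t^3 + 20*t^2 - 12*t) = t^5 - 6*t^4 - 3*t^3 + 22*t^2 - 34*t + 56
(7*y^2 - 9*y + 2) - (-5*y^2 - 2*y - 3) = 12*y^2 - 7*y + 5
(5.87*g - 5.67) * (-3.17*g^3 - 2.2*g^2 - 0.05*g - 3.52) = -18.6079*g^4 + 5.0599*g^3 + 12.1805*g^2 - 20.3789*g + 19.9584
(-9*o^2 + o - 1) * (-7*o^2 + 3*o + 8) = 63*o^4 - 34*o^3 - 62*o^2 + 5*o - 8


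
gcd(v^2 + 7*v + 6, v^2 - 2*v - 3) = v + 1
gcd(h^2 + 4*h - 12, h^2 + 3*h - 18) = h + 6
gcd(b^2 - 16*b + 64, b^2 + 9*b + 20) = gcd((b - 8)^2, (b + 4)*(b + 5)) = 1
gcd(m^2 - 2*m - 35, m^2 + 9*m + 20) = m + 5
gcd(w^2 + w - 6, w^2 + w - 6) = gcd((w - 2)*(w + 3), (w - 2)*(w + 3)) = w^2 + w - 6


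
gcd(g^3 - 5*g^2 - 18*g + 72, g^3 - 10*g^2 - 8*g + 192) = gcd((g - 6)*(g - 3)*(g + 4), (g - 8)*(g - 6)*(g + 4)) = g^2 - 2*g - 24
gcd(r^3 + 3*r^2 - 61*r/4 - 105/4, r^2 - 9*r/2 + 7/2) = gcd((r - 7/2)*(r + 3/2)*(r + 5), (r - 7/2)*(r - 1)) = r - 7/2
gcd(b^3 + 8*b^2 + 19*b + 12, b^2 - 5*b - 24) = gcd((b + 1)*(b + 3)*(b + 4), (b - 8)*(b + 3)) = b + 3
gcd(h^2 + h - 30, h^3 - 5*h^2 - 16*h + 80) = h - 5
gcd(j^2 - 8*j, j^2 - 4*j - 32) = j - 8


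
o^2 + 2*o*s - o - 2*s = (o - 1)*(o + 2*s)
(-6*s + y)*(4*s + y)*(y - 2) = -24*s^2*y + 48*s^2 - 2*s*y^2 + 4*s*y + y^3 - 2*y^2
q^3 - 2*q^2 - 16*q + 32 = (q - 4)*(q - 2)*(q + 4)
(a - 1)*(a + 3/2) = a^2 + a/2 - 3/2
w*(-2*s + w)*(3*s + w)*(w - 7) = -6*s^2*w^2 + 42*s^2*w + s*w^3 - 7*s*w^2 + w^4 - 7*w^3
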